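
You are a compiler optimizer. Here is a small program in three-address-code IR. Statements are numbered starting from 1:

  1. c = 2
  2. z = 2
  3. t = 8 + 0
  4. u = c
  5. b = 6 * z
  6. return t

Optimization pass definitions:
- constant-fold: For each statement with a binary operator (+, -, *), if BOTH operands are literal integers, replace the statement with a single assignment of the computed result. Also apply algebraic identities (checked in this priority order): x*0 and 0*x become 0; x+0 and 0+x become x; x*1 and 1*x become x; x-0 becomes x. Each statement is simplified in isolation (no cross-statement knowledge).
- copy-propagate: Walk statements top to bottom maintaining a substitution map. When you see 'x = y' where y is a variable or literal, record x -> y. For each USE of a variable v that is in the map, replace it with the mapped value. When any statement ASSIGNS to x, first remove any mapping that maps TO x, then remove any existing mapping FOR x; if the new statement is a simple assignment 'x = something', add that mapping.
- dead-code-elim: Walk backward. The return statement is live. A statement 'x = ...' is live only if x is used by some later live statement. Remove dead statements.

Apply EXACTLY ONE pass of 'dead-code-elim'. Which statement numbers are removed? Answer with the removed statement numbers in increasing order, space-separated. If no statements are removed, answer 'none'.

Backward liveness scan:
Stmt 1 'c = 2': DEAD (c not in live set [])
Stmt 2 'z = 2': DEAD (z not in live set [])
Stmt 3 't = 8 + 0': KEEP (t is live); live-in = []
Stmt 4 'u = c': DEAD (u not in live set ['t'])
Stmt 5 'b = 6 * z': DEAD (b not in live set ['t'])
Stmt 6 'return t': KEEP (return); live-in = ['t']
Removed statement numbers: [1, 2, 4, 5]
Surviving IR:
  t = 8 + 0
  return t

Answer: 1 2 4 5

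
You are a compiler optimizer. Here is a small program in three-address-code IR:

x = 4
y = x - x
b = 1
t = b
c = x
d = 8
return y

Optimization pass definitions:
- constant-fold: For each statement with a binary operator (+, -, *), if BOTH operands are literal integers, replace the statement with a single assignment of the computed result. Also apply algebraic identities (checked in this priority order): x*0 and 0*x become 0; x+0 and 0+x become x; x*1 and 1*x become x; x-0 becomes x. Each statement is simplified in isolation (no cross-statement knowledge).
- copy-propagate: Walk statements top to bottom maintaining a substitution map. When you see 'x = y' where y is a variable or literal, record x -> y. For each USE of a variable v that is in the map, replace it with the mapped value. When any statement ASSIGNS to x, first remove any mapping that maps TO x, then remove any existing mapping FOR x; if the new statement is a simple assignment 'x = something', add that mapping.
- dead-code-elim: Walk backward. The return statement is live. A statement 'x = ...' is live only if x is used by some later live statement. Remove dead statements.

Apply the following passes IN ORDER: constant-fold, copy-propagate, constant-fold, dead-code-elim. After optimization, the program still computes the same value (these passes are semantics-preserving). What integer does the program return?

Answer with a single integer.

Answer: 0

Derivation:
Initial IR:
  x = 4
  y = x - x
  b = 1
  t = b
  c = x
  d = 8
  return y
After constant-fold (7 stmts):
  x = 4
  y = x - x
  b = 1
  t = b
  c = x
  d = 8
  return y
After copy-propagate (7 stmts):
  x = 4
  y = 4 - 4
  b = 1
  t = 1
  c = 4
  d = 8
  return y
After constant-fold (7 stmts):
  x = 4
  y = 0
  b = 1
  t = 1
  c = 4
  d = 8
  return y
After dead-code-elim (2 stmts):
  y = 0
  return y
Evaluate:
  x = 4  =>  x = 4
  y = x - x  =>  y = 0
  b = 1  =>  b = 1
  t = b  =>  t = 1
  c = x  =>  c = 4
  d = 8  =>  d = 8
  return y = 0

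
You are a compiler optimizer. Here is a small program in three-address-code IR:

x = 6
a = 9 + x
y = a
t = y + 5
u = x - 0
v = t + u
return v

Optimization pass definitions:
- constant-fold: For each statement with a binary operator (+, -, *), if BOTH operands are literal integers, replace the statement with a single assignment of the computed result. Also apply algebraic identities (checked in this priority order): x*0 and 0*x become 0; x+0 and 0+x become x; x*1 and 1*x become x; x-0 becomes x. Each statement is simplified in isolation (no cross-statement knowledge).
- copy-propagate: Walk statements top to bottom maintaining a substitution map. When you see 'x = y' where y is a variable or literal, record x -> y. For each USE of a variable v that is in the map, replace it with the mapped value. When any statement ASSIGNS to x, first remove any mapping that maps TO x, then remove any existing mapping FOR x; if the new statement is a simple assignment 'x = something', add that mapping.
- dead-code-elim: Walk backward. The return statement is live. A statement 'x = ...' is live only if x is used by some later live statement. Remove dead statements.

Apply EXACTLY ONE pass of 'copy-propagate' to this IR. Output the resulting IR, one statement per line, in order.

Applying copy-propagate statement-by-statement:
  [1] x = 6  (unchanged)
  [2] a = 9 + x  -> a = 9 + 6
  [3] y = a  (unchanged)
  [4] t = y + 5  -> t = a + 5
  [5] u = x - 0  -> u = 6 - 0
  [6] v = t + u  (unchanged)
  [7] return v  (unchanged)
Result (7 stmts):
  x = 6
  a = 9 + 6
  y = a
  t = a + 5
  u = 6 - 0
  v = t + u
  return v

Answer: x = 6
a = 9 + 6
y = a
t = a + 5
u = 6 - 0
v = t + u
return v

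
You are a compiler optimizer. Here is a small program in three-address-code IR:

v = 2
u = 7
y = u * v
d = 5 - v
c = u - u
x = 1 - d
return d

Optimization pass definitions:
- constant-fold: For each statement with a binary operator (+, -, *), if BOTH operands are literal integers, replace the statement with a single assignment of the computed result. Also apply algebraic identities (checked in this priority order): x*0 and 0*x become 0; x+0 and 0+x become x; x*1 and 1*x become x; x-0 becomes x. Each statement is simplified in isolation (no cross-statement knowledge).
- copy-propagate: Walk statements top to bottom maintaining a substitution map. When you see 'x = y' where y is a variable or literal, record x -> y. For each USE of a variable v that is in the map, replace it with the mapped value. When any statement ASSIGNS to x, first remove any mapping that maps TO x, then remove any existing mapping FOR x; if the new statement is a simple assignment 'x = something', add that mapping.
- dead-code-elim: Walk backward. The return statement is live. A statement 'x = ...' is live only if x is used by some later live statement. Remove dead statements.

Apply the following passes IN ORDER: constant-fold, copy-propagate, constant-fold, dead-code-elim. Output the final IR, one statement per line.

Answer: d = 3
return d

Derivation:
Initial IR:
  v = 2
  u = 7
  y = u * v
  d = 5 - v
  c = u - u
  x = 1 - d
  return d
After constant-fold (7 stmts):
  v = 2
  u = 7
  y = u * v
  d = 5 - v
  c = u - u
  x = 1 - d
  return d
After copy-propagate (7 stmts):
  v = 2
  u = 7
  y = 7 * 2
  d = 5 - 2
  c = 7 - 7
  x = 1 - d
  return d
After constant-fold (7 stmts):
  v = 2
  u = 7
  y = 14
  d = 3
  c = 0
  x = 1 - d
  return d
After dead-code-elim (2 stmts):
  d = 3
  return d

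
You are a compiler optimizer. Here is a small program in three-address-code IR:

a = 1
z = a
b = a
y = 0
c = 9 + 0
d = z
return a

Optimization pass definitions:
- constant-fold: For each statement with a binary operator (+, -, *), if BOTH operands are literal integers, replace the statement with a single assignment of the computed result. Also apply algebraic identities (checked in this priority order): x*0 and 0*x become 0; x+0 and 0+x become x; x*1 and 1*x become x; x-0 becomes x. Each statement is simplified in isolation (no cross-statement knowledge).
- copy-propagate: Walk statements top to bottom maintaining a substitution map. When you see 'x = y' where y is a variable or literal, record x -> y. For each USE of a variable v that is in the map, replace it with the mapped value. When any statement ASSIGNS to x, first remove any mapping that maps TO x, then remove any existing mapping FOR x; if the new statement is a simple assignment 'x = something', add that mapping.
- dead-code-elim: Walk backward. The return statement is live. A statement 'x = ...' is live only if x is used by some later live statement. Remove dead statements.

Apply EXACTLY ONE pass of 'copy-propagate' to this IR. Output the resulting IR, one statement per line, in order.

Answer: a = 1
z = 1
b = 1
y = 0
c = 9 + 0
d = 1
return 1

Derivation:
Applying copy-propagate statement-by-statement:
  [1] a = 1  (unchanged)
  [2] z = a  -> z = 1
  [3] b = a  -> b = 1
  [4] y = 0  (unchanged)
  [5] c = 9 + 0  (unchanged)
  [6] d = z  -> d = 1
  [7] return a  -> return 1
Result (7 stmts):
  a = 1
  z = 1
  b = 1
  y = 0
  c = 9 + 0
  d = 1
  return 1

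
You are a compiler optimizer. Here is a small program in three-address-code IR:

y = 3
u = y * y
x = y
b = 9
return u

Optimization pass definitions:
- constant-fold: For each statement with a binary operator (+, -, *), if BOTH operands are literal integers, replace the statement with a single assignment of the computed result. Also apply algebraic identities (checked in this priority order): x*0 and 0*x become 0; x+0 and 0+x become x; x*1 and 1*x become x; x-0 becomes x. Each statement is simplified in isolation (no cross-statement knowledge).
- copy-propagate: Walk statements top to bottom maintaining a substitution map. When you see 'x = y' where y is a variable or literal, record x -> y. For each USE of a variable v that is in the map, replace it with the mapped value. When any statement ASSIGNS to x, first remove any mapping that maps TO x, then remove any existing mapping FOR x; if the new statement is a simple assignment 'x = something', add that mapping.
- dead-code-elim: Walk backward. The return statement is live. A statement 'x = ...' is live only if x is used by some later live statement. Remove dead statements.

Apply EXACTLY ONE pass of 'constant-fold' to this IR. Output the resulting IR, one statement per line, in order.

Applying constant-fold statement-by-statement:
  [1] y = 3  (unchanged)
  [2] u = y * y  (unchanged)
  [3] x = y  (unchanged)
  [4] b = 9  (unchanged)
  [5] return u  (unchanged)
Result (5 stmts):
  y = 3
  u = y * y
  x = y
  b = 9
  return u

Answer: y = 3
u = y * y
x = y
b = 9
return u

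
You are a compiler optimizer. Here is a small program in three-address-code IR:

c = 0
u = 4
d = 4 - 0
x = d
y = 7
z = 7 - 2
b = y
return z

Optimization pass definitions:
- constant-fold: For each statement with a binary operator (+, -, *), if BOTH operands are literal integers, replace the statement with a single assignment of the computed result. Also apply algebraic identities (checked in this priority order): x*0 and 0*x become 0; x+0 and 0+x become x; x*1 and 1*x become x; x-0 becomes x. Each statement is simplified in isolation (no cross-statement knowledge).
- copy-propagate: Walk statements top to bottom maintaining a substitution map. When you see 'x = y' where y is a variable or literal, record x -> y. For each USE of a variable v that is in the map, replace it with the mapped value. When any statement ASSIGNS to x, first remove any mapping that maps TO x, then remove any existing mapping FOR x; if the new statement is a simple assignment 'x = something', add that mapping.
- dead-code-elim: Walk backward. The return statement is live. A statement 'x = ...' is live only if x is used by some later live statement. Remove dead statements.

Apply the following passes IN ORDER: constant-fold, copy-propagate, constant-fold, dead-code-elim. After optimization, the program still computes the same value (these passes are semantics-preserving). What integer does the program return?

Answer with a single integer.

Answer: 5

Derivation:
Initial IR:
  c = 0
  u = 4
  d = 4 - 0
  x = d
  y = 7
  z = 7 - 2
  b = y
  return z
After constant-fold (8 stmts):
  c = 0
  u = 4
  d = 4
  x = d
  y = 7
  z = 5
  b = y
  return z
After copy-propagate (8 stmts):
  c = 0
  u = 4
  d = 4
  x = 4
  y = 7
  z = 5
  b = 7
  return 5
After constant-fold (8 stmts):
  c = 0
  u = 4
  d = 4
  x = 4
  y = 7
  z = 5
  b = 7
  return 5
After dead-code-elim (1 stmts):
  return 5
Evaluate:
  c = 0  =>  c = 0
  u = 4  =>  u = 4
  d = 4 - 0  =>  d = 4
  x = d  =>  x = 4
  y = 7  =>  y = 7
  z = 7 - 2  =>  z = 5
  b = y  =>  b = 7
  return z = 5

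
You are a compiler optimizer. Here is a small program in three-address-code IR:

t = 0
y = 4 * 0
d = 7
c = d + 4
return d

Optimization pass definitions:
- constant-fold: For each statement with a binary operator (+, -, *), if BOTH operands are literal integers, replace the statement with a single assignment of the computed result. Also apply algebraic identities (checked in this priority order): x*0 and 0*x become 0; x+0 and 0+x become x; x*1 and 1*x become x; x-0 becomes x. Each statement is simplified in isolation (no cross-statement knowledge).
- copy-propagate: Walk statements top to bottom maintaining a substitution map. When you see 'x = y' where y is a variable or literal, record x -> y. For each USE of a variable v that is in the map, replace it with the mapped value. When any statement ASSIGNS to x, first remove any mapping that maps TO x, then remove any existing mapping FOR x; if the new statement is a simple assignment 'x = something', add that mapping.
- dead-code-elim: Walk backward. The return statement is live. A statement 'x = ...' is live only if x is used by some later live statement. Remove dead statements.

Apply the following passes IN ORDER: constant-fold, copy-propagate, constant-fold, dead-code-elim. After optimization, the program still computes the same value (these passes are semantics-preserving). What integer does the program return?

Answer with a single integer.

Answer: 7

Derivation:
Initial IR:
  t = 0
  y = 4 * 0
  d = 7
  c = d + 4
  return d
After constant-fold (5 stmts):
  t = 0
  y = 0
  d = 7
  c = d + 4
  return d
After copy-propagate (5 stmts):
  t = 0
  y = 0
  d = 7
  c = 7 + 4
  return 7
After constant-fold (5 stmts):
  t = 0
  y = 0
  d = 7
  c = 11
  return 7
After dead-code-elim (1 stmts):
  return 7
Evaluate:
  t = 0  =>  t = 0
  y = 4 * 0  =>  y = 0
  d = 7  =>  d = 7
  c = d + 4  =>  c = 11
  return d = 7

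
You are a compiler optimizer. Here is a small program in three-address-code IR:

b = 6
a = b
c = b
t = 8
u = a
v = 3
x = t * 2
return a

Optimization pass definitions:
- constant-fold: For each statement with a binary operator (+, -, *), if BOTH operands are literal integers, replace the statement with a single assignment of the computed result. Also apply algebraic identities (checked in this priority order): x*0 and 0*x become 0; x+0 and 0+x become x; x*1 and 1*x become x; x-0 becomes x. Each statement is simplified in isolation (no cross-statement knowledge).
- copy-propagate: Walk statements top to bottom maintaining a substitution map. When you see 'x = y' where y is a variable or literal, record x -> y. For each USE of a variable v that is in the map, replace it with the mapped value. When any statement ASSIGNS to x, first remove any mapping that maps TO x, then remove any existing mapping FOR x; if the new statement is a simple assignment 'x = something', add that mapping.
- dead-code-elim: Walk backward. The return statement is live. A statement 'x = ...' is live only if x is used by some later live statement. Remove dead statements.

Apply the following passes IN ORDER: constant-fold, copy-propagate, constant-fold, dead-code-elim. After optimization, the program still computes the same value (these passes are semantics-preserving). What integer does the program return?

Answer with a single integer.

Answer: 6

Derivation:
Initial IR:
  b = 6
  a = b
  c = b
  t = 8
  u = a
  v = 3
  x = t * 2
  return a
After constant-fold (8 stmts):
  b = 6
  a = b
  c = b
  t = 8
  u = a
  v = 3
  x = t * 2
  return a
After copy-propagate (8 stmts):
  b = 6
  a = 6
  c = 6
  t = 8
  u = 6
  v = 3
  x = 8 * 2
  return 6
After constant-fold (8 stmts):
  b = 6
  a = 6
  c = 6
  t = 8
  u = 6
  v = 3
  x = 16
  return 6
After dead-code-elim (1 stmts):
  return 6
Evaluate:
  b = 6  =>  b = 6
  a = b  =>  a = 6
  c = b  =>  c = 6
  t = 8  =>  t = 8
  u = a  =>  u = 6
  v = 3  =>  v = 3
  x = t * 2  =>  x = 16
  return a = 6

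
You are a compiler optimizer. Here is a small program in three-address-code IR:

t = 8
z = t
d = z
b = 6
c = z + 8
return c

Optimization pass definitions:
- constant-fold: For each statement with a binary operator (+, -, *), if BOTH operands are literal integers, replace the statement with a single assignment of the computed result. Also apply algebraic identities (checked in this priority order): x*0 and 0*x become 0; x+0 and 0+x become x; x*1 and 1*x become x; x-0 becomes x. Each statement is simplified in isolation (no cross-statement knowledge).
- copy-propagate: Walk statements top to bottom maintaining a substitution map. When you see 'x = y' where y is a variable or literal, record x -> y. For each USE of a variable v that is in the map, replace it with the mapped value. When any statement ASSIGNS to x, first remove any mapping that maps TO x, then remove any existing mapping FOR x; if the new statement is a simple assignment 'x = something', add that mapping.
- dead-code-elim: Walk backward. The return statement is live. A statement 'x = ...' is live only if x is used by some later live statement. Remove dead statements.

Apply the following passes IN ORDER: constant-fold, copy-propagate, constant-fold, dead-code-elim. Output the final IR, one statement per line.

Initial IR:
  t = 8
  z = t
  d = z
  b = 6
  c = z + 8
  return c
After constant-fold (6 stmts):
  t = 8
  z = t
  d = z
  b = 6
  c = z + 8
  return c
After copy-propagate (6 stmts):
  t = 8
  z = 8
  d = 8
  b = 6
  c = 8 + 8
  return c
After constant-fold (6 stmts):
  t = 8
  z = 8
  d = 8
  b = 6
  c = 16
  return c
After dead-code-elim (2 stmts):
  c = 16
  return c

Answer: c = 16
return c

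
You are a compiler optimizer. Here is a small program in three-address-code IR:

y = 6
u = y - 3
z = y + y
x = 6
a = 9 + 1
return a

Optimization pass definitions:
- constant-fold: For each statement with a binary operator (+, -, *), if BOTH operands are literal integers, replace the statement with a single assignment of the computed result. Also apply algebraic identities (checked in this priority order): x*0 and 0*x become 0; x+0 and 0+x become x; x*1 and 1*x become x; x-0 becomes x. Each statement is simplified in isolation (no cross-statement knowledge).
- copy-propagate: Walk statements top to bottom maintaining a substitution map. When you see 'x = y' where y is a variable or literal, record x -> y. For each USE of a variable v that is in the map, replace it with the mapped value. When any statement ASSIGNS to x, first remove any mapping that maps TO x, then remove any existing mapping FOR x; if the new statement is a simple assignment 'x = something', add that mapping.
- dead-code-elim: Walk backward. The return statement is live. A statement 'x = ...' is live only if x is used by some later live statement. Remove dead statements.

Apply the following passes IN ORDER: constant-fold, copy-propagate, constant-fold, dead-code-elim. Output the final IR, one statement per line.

Answer: return 10

Derivation:
Initial IR:
  y = 6
  u = y - 3
  z = y + y
  x = 6
  a = 9 + 1
  return a
After constant-fold (6 stmts):
  y = 6
  u = y - 3
  z = y + y
  x = 6
  a = 10
  return a
After copy-propagate (6 stmts):
  y = 6
  u = 6 - 3
  z = 6 + 6
  x = 6
  a = 10
  return 10
After constant-fold (6 stmts):
  y = 6
  u = 3
  z = 12
  x = 6
  a = 10
  return 10
After dead-code-elim (1 stmts):
  return 10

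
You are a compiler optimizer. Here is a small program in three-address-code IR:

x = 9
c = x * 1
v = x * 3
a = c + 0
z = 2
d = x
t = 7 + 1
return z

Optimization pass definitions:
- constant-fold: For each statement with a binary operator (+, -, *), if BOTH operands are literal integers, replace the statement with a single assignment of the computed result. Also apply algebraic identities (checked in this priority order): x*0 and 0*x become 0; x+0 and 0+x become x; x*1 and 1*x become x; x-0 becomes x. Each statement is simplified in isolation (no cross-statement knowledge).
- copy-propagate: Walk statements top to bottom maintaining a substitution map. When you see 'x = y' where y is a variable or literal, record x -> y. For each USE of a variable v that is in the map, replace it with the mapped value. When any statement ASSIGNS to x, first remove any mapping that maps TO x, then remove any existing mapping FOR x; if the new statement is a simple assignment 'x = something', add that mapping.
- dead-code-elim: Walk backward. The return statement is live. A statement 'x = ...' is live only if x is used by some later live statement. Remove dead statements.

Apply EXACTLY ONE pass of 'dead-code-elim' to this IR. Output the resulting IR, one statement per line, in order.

Answer: z = 2
return z

Derivation:
Applying dead-code-elim statement-by-statement:
  [8] return z  -> KEEP (return); live=['z']
  [7] t = 7 + 1  -> DEAD (t not live)
  [6] d = x  -> DEAD (d not live)
  [5] z = 2  -> KEEP; live=[]
  [4] a = c + 0  -> DEAD (a not live)
  [3] v = x * 3  -> DEAD (v not live)
  [2] c = x * 1  -> DEAD (c not live)
  [1] x = 9  -> DEAD (x not live)
Result (2 stmts):
  z = 2
  return z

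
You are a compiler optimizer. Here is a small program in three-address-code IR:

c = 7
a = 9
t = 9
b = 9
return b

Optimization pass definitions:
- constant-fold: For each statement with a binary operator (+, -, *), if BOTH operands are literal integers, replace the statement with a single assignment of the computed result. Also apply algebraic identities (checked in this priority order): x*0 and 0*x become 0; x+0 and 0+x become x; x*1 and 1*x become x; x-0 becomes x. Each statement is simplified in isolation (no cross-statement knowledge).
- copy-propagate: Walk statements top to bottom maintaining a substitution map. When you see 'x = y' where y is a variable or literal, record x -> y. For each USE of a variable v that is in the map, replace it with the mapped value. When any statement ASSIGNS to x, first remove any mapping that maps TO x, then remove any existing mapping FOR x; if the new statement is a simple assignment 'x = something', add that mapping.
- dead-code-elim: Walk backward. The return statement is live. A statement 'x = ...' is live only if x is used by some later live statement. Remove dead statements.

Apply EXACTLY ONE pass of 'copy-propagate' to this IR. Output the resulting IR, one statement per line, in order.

Applying copy-propagate statement-by-statement:
  [1] c = 7  (unchanged)
  [2] a = 9  (unchanged)
  [3] t = 9  (unchanged)
  [4] b = 9  (unchanged)
  [5] return b  -> return 9
Result (5 stmts):
  c = 7
  a = 9
  t = 9
  b = 9
  return 9

Answer: c = 7
a = 9
t = 9
b = 9
return 9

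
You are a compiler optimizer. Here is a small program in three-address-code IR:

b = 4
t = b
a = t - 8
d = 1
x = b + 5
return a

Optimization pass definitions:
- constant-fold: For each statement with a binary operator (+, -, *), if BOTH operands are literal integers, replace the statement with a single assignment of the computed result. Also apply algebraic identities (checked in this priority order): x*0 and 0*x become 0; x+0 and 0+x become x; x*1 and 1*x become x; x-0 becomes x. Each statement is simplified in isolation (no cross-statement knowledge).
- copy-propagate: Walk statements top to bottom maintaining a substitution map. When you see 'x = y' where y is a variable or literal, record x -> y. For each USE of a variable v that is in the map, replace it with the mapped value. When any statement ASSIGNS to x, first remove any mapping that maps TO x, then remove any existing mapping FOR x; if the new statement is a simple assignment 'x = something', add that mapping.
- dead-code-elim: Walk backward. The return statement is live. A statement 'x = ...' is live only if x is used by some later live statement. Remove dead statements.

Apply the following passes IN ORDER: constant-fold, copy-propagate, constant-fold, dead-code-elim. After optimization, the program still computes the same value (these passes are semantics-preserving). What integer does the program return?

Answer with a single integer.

Answer: -4

Derivation:
Initial IR:
  b = 4
  t = b
  a = t - 8
  d = 1
  x = b + 5
  return a
After constant-fold (6 stmts):
  b = 4
  t = b
  a = t - 8
  d = 1
  x = b + 5
  return a
After copy-propagate (6 stmts):
  b = 4
  t = 4
  a = 4 - 8
  d = 1
  x = 4 + 5
  return a
After constant-fold (6 stmts):
  b = 4
  t = 4
  a = -4
  d = 1
  x = 9
  return a
After dead-code-elim (2 stmts):
  a = -4
  return a
Evaluate:
  b = 4  =>  b = 4
  t = b  =>  t = 4
  a = t - 8  =>  a = -4
  d = 1  =>  d = 1
  x = b + 5  =>  x = 9
  return a = -4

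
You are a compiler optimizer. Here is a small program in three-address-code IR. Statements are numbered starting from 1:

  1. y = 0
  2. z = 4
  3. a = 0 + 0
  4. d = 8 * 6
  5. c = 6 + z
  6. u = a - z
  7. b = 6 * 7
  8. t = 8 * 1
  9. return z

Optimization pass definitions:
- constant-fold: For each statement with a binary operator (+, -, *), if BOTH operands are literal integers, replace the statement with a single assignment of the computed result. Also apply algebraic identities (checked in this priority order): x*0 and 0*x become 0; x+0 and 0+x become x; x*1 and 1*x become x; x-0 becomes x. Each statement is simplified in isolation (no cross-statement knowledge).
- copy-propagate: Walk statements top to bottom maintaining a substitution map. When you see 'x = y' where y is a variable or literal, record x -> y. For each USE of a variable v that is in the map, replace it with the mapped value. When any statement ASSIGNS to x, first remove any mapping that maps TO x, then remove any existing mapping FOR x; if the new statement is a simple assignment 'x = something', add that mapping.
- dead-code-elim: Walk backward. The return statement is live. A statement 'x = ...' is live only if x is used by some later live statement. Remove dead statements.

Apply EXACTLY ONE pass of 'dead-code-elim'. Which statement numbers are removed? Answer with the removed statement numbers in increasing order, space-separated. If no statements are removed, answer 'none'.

Answer: 1 3 4 5 6 7 8

Derivation:
Backward liveness scan:
Stmt 1 'y = 0': DEAD (y not in live set [])
Stmt 2 'z = 4': KEEP (z is live); live-in = []
Stmt 3 'a = 0 + 0': DEAD (a not in live set ['z'])
Stmt 4 'd = 8 * 6': DEAD (d not in live set ['z'])
Stmt 5 'c = 6 + z': DEAD (c not in live set ['z'])
Stmt 6 'u = a - z': DEAD (u not in live set ['z'])
Stmt 7 'b = 6 * 7': DEAD (b not in live set ['z'])
Stmt 8 't = 8 * 1': DEAD (t not in live set ['z'])
Stmt 9 'return z': KEEP (return); live-in = ['z']
Removed statement numbers: [1, 3, 4, 5, 6, 7, 8]
Surviving IR:
  z = 4
  return z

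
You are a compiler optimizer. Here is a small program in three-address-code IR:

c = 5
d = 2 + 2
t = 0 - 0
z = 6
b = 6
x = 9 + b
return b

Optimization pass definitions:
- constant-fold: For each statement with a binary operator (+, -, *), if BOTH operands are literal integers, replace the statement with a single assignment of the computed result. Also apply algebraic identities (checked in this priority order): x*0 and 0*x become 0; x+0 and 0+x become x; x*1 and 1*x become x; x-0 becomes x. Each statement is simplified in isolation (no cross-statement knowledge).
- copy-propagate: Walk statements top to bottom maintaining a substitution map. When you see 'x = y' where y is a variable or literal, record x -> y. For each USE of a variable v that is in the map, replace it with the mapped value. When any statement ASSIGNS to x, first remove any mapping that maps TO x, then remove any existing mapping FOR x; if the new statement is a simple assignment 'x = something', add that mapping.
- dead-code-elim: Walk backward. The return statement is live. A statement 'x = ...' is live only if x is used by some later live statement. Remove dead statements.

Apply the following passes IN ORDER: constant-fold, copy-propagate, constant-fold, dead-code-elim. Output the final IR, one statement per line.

Answer: return 6

Derivation:
Initial IR:
  c = 5
  d = 2 + 2
  t = 0 - 0
  z = 6
  b = 6
  x = 9 + b
  return b
After constant-fold (7 stmts):
  c = 5
  d = 4
  t = 0
  z = 6
  b = 6
  x = 9 + b
  return b
After copy-propagate (7 stmts):
  c = 5
  d = 4
  t = 0
  z = 6
  b = 6
  x = 9 + 6
  return 6
After constant-fold (7 stmts):
  c = 5
  d = 4
  t = 0
  z = 6
  b = 6
  x = 15
  return 6
After dead-code-elim (1 stmts):
  return 6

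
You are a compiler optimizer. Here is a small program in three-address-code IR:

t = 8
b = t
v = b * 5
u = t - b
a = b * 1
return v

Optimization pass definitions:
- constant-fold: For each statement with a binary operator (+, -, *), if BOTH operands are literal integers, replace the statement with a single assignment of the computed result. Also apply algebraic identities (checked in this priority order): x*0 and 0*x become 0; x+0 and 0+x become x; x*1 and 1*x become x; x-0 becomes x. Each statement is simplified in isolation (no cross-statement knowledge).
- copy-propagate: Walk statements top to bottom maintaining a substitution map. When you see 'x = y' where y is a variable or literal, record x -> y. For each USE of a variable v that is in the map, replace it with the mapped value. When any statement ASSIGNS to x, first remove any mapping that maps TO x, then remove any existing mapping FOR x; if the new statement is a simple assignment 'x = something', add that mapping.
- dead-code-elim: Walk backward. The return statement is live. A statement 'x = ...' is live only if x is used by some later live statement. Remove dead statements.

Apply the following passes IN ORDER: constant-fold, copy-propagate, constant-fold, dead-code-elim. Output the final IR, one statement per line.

Initial IR:
  t = 8
  b = t
  v = b * 5
  u = t - b
  a = b * 1
  return v
After constant-fold (6 stmts):
  t = 8
  b = t
  v = b * 5
  u = t - b
  a = b
  return v
After copy-propagate (6 stmts):
  t = 8
  b = 8
  v = 8 * 5
  u = 8 - 8
  a = 8
  return v
After constant-fold (6 stmts):
  t = 8
  b = 8
  v = 40
  u = 0
  a = 8
  return v
After dead-code-elim (2 stmts):
  v = 40
  return v

Answer: v = 40
return v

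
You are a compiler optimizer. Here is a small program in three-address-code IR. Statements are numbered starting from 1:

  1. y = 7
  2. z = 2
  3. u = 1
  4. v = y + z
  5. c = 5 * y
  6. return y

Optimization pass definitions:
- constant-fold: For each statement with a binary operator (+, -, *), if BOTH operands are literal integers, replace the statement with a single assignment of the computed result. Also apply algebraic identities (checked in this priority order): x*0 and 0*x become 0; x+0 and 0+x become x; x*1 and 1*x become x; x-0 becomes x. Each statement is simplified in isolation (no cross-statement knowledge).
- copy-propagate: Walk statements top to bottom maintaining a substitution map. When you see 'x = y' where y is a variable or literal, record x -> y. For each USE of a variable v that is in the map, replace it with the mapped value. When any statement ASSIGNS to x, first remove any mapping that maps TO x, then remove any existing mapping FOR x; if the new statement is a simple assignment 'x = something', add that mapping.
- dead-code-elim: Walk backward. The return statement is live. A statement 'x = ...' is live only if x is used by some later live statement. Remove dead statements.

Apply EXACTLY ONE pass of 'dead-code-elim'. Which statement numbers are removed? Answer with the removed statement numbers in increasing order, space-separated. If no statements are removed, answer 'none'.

Answer: 2 3 4 5

Derivation:
Backward liveness scan:
Stmt 1 'y = 7': KEEP (y is live); live-in = []
Stmt 2 'z = 2': DEAD (z not in live set ['y'])
Stmt 3 'u = 1': DEAD (u not in live set ['y'])
Stmt 4 'v = y + z': DEAD (v not in live set ['y'])
Stmt 5 'c = 5 * y': DEAD (c not in live set ['y'])
Stmt 6 'return y': KEEP (return); live-in = ['y']
Removed statement numbers: [2, 3, 4, 5]
Surviving IR:
  y = 7
  return y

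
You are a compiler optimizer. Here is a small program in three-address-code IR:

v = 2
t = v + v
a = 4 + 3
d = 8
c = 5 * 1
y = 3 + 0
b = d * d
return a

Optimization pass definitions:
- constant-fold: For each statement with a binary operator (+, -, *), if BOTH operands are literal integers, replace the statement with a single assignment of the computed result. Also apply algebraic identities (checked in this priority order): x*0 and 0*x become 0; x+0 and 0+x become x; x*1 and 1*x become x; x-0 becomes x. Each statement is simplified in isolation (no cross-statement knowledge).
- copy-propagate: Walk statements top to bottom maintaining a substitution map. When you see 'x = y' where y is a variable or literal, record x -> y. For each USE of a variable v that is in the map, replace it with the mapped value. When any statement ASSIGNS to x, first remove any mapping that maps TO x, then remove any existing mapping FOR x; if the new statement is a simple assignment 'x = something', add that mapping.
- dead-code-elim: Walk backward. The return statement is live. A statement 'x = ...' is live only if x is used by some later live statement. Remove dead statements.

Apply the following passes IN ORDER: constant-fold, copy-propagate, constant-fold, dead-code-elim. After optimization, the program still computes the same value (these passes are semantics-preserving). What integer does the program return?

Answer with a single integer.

Initial IR:
  v = 2
  t = v + v
  a = 4 + 3
  d = 8
  c = 5 * 1
  y = 3 + 0
  b = d * d
  return a
After constant-fold (8 stmts):
  v = 2
  t = v + v
  a = 7
  d = 8
  c = 5
  y = 3
  b = d * d
  return a
After copy-propagate (8 stmts):
  v = 2
  t = 2 + 2
  a = 7
  d = 8
  c = 5
  y = 3
  b = 8 * 8
  return 7
After constant-fold (8 stmts):
  v = 2
  t = 4
  a = 7
  d = 8
  c = 5
  y = 3
  b = 64
  return 7
After dead-code-elim (1 stmts):
  return 7
Evaluate:
  v = 2  =>  v = 2
  t = v + v  =>  t = 4
  a = 4 + 3  =>  a = 7
  d = 8  =>  d = 8
  c = 5 * 1  =>  c = 5
  y = 3 + 0  =>  y = 3
  b = d * d  =>  b = 64
  return a = 7

Answer: 7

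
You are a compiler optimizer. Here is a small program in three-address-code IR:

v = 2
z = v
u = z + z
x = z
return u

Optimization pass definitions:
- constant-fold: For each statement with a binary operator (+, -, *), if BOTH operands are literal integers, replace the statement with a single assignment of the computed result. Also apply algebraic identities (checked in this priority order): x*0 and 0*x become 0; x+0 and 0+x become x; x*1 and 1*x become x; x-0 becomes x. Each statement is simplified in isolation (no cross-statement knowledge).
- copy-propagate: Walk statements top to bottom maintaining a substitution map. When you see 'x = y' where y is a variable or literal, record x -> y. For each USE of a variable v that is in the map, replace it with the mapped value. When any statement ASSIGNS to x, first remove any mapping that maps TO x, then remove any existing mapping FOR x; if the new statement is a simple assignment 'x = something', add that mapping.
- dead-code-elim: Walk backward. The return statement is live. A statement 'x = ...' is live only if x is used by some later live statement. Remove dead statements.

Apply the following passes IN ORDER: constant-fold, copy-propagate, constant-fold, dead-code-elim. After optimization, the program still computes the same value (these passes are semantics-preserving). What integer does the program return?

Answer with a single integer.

Initial IR:
  v = 2
  z = v
  u = z + z
  x = z
  return u
After constant-fold (5 stmts):
  v = 2
  z = v
  u = z + z
  x = z
  return u
After copy-propagate (5 stmts):
  v = 2
  z = 2
  u = 2 + 2
  x = 2
  return u
After constant-fold (5 stmts):
  v = 2
  z = 2
  u = 4
  x = 2
  return u
After dead-code-elim (2 stmts):
  u = 4
  return u
Evaluate:
  v = 2  =>  v = 2
  z = v  =>  z = 2
  u = z + z  =>  u = 4
  x = z  =>  x = 2
  return u = 4

Answer: 4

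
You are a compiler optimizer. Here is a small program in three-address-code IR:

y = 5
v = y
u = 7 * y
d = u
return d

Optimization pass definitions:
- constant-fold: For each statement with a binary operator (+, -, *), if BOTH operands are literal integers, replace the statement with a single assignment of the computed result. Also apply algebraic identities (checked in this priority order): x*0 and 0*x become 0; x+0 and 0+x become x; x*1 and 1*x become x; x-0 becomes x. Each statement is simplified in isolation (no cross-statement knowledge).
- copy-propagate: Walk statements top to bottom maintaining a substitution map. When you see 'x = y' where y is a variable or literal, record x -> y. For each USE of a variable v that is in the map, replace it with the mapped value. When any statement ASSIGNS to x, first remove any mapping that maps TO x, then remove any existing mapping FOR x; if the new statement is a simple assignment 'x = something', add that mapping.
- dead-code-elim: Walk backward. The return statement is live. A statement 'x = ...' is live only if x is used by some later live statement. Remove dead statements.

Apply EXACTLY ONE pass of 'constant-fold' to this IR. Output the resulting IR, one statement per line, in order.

Answer: y = 5
v = y
u = 7 * y
d = u
return d

Derivation:
Applying constant-fold statement-by-statement:
  [1] y = 5  (unchanged)
  [2] v = y  (unchanged)
  [3] u = 7 * y  (unchanged)
  [4] d = u  (unchanged)
  [5] return d  (unchanged)
Result (5 stmts):
  y = 5
  v = y
  u = 7 * y
  d = u
  return d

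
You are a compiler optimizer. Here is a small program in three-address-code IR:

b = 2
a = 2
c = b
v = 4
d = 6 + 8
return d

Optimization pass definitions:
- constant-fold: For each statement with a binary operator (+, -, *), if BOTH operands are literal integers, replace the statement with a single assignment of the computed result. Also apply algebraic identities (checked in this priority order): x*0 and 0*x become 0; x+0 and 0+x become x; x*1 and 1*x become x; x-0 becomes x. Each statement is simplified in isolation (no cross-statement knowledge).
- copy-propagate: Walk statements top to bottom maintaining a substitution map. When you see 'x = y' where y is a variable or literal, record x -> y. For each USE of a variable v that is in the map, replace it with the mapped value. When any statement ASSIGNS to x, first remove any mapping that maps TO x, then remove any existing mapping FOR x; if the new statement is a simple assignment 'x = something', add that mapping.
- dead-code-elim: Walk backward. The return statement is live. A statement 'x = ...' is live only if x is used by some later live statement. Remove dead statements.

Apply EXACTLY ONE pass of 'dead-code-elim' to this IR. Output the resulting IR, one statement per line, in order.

Applying dead-code-elim statement-by-statement:
  [6] return d  -> KEEP (return); live=['d']
  [5] d = 6 + 8  -> KEEP; live=[]
  [4] v = 4  -> DEAD (v not live)
  [3] c = b  -> DEAD (c not live)
  [2] a = 2  -> DEAD (a not live)
  [1] b = 2  -> DEAD (b not live)
Result (2 stmts):
  d = 6 + 8
  return d

Answer: d = 6 + 8
return d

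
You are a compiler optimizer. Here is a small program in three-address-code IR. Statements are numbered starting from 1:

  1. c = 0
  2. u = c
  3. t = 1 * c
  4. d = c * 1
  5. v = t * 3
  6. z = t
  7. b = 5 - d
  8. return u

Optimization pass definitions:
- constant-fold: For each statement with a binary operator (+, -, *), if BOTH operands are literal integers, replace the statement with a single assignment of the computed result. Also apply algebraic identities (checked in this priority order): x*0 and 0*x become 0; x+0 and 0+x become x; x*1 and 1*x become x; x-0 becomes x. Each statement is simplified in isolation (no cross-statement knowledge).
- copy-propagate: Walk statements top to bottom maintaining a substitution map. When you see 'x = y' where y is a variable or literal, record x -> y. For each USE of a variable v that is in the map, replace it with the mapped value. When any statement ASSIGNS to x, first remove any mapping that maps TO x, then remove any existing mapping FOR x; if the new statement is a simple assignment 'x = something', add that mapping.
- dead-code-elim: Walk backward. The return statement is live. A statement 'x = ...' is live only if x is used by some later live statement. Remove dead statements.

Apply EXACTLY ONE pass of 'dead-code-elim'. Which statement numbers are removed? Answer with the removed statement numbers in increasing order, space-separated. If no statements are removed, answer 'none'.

Backward liveness scan:
Stmt 1 'c = 0': KEEP (c is live); live-in = []
Stmt 2 'u = c': KEEP (u is live); live-in = ['c']
Stmt 3 't = 1 * c': DEAD (t not in live set ['u'])
Stmt 4 'd = c * 1': DEAD (d not in live set ['u'])
Stmt 5 'v = t * 3': DEAD (v not in live set ['u'])
Stmt 6 'z = t': DEAD (z not in live set ['u'])
Stmt 7 'b = 5 - d': DEAD (b not in live set ['u'])
Stmt 8 'return u': KEEP (return); live-in = ['u']
Removed statement numbers: [3, 4, 5, 6, 7]
Surviving IR:
  c = 0
  u = c
  return u

Answer: 3 4 5 6 7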